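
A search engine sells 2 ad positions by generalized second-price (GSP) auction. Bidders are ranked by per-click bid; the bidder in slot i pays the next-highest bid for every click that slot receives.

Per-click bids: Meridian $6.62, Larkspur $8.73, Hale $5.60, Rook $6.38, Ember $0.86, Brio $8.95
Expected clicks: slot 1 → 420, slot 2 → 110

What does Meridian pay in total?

Ranked by bid: $8.95 (Brio) > $8.73 (Larkspur) > $6.62 (Meridian) > …
Meridian ranks below slot 2 → no slot, pays nothing.

Meridian pays $0.00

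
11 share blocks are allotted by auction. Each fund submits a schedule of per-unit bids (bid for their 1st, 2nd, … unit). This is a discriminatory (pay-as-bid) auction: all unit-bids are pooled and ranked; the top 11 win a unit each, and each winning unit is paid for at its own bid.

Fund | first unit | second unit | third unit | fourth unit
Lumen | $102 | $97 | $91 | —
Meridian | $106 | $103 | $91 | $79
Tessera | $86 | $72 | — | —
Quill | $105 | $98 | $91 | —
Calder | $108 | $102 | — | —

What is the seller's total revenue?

All unit-bids, highest first — top 11: 108 (Calder-1), 106 (Meridian-1), 105 (Quill-1), 103 (Meridian-2), 102 (Lumen-1), 102 (Calder-2), 98 (Quill-2), 97 (Lumen-2), 91 (Lumen-3), 91 (Meridian-3), 91 (Quill-3)
Next rejected bid: $86 (not a price — pay-as-bid).
Each winning unit pays its own bid.
Revenue = 108 + 106 + 105 + 103 + 102 + 102 + 98 + 97 + 91 + 91 + 91 = $1,094.

Total revenue: $1,094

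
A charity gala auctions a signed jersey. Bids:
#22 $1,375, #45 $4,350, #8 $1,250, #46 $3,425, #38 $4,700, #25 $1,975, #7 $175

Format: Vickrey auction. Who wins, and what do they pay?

Vickrey auction: the highest bidder wins and pays the second-highest bid.
Sorting bids: 4,700 (#38) > 4,350 (#45) > 3,425 (#46) > 1,975 (#25) > 1,375 (#22) > 1,250 (#8) > …
Second-price: #38 pays #45's bid of $4,350.

#38 pays $4,350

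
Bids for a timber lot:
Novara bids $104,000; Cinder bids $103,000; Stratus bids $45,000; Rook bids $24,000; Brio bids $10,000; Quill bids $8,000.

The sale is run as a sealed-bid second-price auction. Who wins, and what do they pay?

Bids ranked: 104,000 (Novara) > 103,000 (Cinder) > 45,000 (Stratus) > 24,000 (Rook) > 10,000 (Brio) > 8,000 (Quill)
Novara wins with the highest bid; price is set by the runner-up at $103,000.

Novara pays $103,000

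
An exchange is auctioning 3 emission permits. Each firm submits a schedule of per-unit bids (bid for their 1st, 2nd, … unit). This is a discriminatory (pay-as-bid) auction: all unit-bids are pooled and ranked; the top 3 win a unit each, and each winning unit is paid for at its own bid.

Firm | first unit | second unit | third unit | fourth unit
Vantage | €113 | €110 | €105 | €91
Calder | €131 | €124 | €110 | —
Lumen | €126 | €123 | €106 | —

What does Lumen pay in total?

Lumen pays €126

Merging the schedules and taking the best 3: 131 (Calder-1), 126 (Lumen-1), 124 (Calder-2)
Next rejected bid: €123 (not a price — pay-as-bid).
Lumen's winning unit-bids: 126 = €126.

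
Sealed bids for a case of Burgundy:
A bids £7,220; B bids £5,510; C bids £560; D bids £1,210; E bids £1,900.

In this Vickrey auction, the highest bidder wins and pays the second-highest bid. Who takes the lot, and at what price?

A pays £5,510

Vickrey auction: the highest bidder wins and pays the second-highest bid.
Bids ranked: 7,220 (A) > 5,510 (B) > 1,900 (E) > 1,210 (D) > 560 (C)
Second-price: A pays B's bid of £5,510.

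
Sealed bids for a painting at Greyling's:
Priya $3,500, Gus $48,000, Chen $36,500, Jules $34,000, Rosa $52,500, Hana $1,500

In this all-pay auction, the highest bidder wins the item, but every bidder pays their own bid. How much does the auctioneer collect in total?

Rule: the highest bidder wins the item, but every bidder pays their own bid.
Bids ranked: 52,500 (Rosa) > 48,000 (Gus) > 36,500 (Chen) > 34,000 (Jules) > 3,500 (Priya) > 1,500 (Hana)
Rosa wins with the top bid; all bids are sunk regardless.
Every bidder forfeits their bid regardless of winning.
Revenue = 3,500 + 48,000 + 36,500 + 34,000 + 52,500 + 1,500 = $176,000.

Total revenue: $176,000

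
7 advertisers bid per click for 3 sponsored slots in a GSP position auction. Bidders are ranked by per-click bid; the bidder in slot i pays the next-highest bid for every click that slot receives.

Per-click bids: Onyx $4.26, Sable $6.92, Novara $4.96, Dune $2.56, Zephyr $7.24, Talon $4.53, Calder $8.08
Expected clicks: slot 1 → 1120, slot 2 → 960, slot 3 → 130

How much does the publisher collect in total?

Per-click bids in order: $8.08 (Calder) > $7.24 (Zephyr) > $6.92 (Sable) > $4.96 (Novara) > …
Slot 1: Calder pays $7.24 × 1120 = $8108.80
Slot 2: Zephyr pays $6.92 × 960 = $6643.20
Slot 3: Sable pays $4.96 × 130 = $644.80
Total = $15396.80

Total revenue: $15396.80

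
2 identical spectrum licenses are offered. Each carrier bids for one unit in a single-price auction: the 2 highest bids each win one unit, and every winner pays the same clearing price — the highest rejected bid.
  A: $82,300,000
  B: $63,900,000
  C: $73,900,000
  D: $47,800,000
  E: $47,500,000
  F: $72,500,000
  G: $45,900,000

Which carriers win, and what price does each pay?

A, C; each pays $72,500,000

Bids ranked high→low: 82,300,000 (A), 73,900,000 (C), 72,500,000 (F), 63,900,000 (B), …
The 2 highest are A, C.
First losing bid is F's $72,500,000, which sets the uniform price.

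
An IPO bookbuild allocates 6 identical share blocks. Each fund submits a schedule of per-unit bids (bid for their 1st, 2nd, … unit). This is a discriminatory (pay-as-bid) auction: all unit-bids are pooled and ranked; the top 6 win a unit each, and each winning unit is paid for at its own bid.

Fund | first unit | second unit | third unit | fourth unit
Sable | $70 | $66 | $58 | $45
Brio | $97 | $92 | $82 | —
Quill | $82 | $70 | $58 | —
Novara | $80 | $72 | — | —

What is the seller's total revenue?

Pooled unit-bids ranked (top 6): 97 (Brio-1), 92 (Brio-2), 82 (Brio-3), 82 (Quill-1), 80 (Novara-1), 72 (Novara-2)
Next rejected bid: $70 (not a price — pay-as-bid).
Each winning unit pays its own bid.
Revenue = 97 + 92 + 82 + 82 + 80 + 72 = $505.

Total revenue: $505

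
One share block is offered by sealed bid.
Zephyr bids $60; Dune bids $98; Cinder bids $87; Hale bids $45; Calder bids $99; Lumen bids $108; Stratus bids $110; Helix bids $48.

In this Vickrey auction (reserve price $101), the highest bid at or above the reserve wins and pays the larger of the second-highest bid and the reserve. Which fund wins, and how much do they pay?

Stratus pays $108

Vickrey auction (reserve price $101): the highest bid at or above the reserve wins and pays the larger of the second-highest bid and the reserve.
Bids ranked: 110 (Stratus) > 108 (Lumen) > 99 (Calder) > 98 (Dune) > 87 (Cinder) > 60 (Zephyr) > …
Stratus has the top bid at or above the reserve ($110).
Second-highest bid $108 exceeds the reserve $101 → payment $108.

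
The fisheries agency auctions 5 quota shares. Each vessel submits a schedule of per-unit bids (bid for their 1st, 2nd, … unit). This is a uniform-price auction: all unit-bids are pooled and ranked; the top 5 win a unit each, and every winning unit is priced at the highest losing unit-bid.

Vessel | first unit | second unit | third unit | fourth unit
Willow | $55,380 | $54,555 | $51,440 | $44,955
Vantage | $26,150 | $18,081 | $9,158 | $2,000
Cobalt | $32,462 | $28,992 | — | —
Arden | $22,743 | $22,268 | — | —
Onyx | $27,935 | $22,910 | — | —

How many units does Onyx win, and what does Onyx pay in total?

Pooled unit-bids ranked (top 5): 55,380 (Willow-1), 54,555 (Willow-2), 51,440 (Willow-3), 44,955 (Willow-4), 32,462 (Cobalt-1)
First bid not allocated: $28,992.
Onyx wins 0 unit(s) at $28,992 each.

Onyx: 0 units, pays $0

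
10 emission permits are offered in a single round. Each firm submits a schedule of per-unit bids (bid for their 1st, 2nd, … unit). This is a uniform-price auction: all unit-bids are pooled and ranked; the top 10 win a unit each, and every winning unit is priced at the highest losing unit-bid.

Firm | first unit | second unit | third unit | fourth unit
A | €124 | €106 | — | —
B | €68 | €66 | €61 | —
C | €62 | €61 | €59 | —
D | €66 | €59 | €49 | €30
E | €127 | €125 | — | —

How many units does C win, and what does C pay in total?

C: 2 units, pays €118

Merging the schedules and taking the best 10: 127 (E-1), 125 (E-2), 124 (A-1), 106 (A-2), 68 (B-1), 66 (B-2), 66 (D-1), 62 (C-1), 61 (B-3), 61 (C-2)
Highest rejected unit-bid = €59.
C wins 2 unit(s) at €59 each.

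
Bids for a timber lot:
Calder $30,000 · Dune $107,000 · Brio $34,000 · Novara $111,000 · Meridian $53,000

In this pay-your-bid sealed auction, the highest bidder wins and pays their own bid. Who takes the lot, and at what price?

Pay-your-bid sealed auction: the highest bidder wins and pays their own bid.
Sorting bids: 111,000 (Novara) > 107,000 (Dune) > 53,000 (Meridian) > 34,000 (Brio) > 30,000 (Calder)
First-price: Novara pays what they bid, $111,000.

Novara pays $111,000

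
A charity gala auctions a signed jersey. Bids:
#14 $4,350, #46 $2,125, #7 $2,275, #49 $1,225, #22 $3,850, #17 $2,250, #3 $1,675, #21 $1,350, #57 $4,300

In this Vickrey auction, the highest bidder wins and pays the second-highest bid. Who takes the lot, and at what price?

#14 pays $4,300

Vickrey auction: the highest bidder wins and pays the second-highest bid.
Bids in order: 4,350 (#14) > 4,300 (#57) > 3,850 (#22) > 2,275 (#7) > 2,250 (#17) > 2,125 (#46) > …
Second-price: #14 pays #57's bid of $4,300.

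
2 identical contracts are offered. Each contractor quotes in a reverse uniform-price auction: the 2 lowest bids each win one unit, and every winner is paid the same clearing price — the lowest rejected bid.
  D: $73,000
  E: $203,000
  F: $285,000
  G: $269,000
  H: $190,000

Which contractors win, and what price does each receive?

Ordering the bids: 73,000 (D), 190,000 (H), 203,000 (E), 269,000 (G), …
The 2 lowest are D, H.
Clearing price = lowest rejected bid = $203,000.

D, H; each is paid $203,000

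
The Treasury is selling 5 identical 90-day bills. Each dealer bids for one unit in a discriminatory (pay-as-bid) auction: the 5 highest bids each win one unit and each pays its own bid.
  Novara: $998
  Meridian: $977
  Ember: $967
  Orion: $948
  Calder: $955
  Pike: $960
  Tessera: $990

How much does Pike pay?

Ordering the bids: 998 (Novara), 990 (Tessera), 977 (Meridian), 967 (Ember), 960 (Pike), 955 (Calder), 948 (Orion)
Top 5: Novara, Tessera, Meridian, Ember, Pike.
Pike wins → own bid $960.

Pike pays $960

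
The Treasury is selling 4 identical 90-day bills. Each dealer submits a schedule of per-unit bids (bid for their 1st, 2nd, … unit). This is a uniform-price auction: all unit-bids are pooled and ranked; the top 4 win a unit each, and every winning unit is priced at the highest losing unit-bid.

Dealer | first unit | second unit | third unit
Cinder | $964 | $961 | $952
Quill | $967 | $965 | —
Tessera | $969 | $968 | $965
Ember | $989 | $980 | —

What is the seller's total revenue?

Total revenue: $3,868

Pooled unit-bids ranked (top 4): 989 (Ember-1), 980 (Ember-2), 969 (Tessera-1), 968 (Tessera-2)
The (k+1)-th unit-bid is $967.
Allocation: Ember 2, Tessera 2. Every unit priced at $967.
Revenue = 4 × 967 = $3,868.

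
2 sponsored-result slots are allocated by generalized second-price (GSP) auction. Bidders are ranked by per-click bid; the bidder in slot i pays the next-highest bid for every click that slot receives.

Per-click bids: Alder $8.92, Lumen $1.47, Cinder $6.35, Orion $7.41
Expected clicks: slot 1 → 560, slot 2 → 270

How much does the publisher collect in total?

Per-click bids in order: $8.92 (Alder) > $7.41 (Orion) > $6.35 (Cinder) > …
Slot 1: Alder pays $7.41 × 560 = $4149.60
Slot 2: Orion pays $6.35 × 270 = $1714.50
Total = $5864.10

Total revenue: $5864.10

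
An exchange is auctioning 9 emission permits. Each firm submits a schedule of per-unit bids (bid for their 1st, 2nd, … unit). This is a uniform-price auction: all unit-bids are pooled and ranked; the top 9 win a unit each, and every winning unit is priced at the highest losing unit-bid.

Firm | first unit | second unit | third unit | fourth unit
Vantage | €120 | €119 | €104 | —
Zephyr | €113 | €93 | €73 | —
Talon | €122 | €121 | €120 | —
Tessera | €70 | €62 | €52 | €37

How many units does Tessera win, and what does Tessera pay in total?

Pooled unit-bids ranked (top 9): 122 (Talon-1), 121 (Talon-2), 120 (Vantage-1), 120 (Talon-3), 119 (Vantage-2), 113 (Zephyr-1), 104 (Vantage-3), 93 (Zephyr-2), 73 (Zephyr-3)
Highest rejected unit-bid = €70.
Tessera wins 0 unit(s) at €70 each.

Tessera: 0 units, pays €0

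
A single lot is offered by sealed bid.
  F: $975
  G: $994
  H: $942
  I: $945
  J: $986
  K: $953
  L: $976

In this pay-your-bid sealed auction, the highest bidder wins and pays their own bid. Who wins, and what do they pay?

Bids ranked: 994 (G) > 986 (J) > 976 (L) > 975 (F) > 953 (K) > 945 (I) > …
G is highest → pays own bid, $994.

G pays $994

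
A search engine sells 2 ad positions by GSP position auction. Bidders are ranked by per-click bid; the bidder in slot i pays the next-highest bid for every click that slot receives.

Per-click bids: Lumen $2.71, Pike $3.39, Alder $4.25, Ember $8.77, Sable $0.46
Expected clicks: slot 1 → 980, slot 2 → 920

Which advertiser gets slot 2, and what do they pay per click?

Sorting advertisers: $8.77 (Ember) > $4.25 (Alder) > $3.39 (Pike) > …
Slot 2 goes to the second-ranked bidder, Alder, who pays the next bid down: $3.39/click.

Alder; $3.39 per click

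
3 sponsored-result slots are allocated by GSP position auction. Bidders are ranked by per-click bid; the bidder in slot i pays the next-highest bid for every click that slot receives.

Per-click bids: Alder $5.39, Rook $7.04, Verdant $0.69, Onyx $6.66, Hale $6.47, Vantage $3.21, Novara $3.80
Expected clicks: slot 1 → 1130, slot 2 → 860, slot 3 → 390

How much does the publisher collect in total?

Ranked by bid: $7.04 (Rook) > $6.66 (Onyx) > $6.47 (Hale) > $5.39 (Alder) > …
Slot 1: Rook pays $6.66 × 1130 = $7525.80
Slot 2: Onyx pays $6.47 × 860 = $5564.20
Slot 3: Hale pays $5.39 × 390 = $2102.10
Total = $15192.10

Total revenue: $15192.10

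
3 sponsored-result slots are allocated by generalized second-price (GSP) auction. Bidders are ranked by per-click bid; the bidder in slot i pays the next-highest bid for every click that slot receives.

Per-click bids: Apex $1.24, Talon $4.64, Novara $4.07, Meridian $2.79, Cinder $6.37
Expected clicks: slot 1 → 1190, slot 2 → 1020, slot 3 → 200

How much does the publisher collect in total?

Sorting advertisers: $6.37 (Cinder) > $4.64 (Talon) > $4.07 (Novara) > $2.79 (Meridian) > …
Slot 1: Cinder pays $4.64 × 1190 = $5521.60
Slot 2: Talon pays $4.07 × 1020 = $4151.40
Slot 3: Novara pays $2.79 × 200 = $558.00
Total = $10231.00

Total revenue: $10231.00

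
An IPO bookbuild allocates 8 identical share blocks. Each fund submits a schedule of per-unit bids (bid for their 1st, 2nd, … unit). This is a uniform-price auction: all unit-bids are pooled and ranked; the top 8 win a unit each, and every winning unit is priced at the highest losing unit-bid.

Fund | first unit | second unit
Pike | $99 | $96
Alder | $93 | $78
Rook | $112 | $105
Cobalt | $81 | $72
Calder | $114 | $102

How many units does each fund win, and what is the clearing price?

Pooled unit-bids ranked (top 8): 114 (Calder-1), 112 (Rook-1), 105 (Rook-2), 102 (Calder-2), 99 (Pike-1), 96 (Pike-2), 93 (Alder-1), 81 (Cobalt-1)
Highest rejected unit-bid = $78.
Allocation: Alder 1, Calder 2, Cobalt 1, Pike 2, Rook 2.

Alder 1, Calder 2, Cobalt 1, Pike 2, Rook 2; clearing price $78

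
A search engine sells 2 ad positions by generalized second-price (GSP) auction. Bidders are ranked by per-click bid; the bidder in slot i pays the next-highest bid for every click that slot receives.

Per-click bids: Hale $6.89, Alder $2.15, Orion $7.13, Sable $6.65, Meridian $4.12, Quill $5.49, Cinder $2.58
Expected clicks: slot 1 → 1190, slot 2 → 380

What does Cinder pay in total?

Cinder pays $0.00

Per-click bids in order: $7.13 (Orion) > $6.89 (Hale) > $6.65 (Sable) > …
Cinder ranks below slot 2 → no slot, pays nothing.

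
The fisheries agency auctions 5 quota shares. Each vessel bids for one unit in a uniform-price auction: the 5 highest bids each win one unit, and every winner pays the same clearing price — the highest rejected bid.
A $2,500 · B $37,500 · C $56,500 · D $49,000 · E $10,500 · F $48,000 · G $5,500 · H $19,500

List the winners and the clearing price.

Ordering the bids: 56,500 (C), 49,000 (D), 48,000 (F), 37,500 (B), 19,500 (H), 10,500 (E), 5,500 (G), …
Top 5: C, D, F, B, H.
First losing bid is E's $10,500, which sets the uniform price.

C, D, F, B, H; each pays $10,500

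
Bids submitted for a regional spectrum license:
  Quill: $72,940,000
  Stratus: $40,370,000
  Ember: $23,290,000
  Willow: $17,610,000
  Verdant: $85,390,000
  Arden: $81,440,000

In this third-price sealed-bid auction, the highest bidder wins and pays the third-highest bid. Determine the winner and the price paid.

Third-price sealed-bid auction: the highest bidder wins and pays the third-highest bid.
Bids in order: 85,390,000 (Verdant) > 81,440,000 (Arden) > 72,940,000 (Quill) > 40,370,000 (Stratus) > 23,290,000 (Ember) > 17,610,000 (Willow)
Verdant wins; payment is bid #3 in the ranking = $72,940,000.

Verdant pays $72,940,000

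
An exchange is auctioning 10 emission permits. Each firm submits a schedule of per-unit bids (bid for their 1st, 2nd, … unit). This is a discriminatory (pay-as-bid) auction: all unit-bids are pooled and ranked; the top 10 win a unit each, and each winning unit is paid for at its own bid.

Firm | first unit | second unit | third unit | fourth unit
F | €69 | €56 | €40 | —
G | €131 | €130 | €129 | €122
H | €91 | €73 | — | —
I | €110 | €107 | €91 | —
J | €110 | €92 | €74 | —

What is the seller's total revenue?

Pooled unit-bids ranked (top 10): 131 (G-1), 130 (G-2), 129 (G-3), 122 (G-4), 110 (I-1), 110 (J-1), 107 (I-2), 92 (J-2), 91 (H-1), 91 (I-3)
Next rejected bid: €74 (not a price — pay-as-bid).
Each winning unit pays its own bid.
Revenue = 131 + 130 + 129 + 122 + 110 + 110 + 107 + 92 + 91 + 91 = €1,113.

Total revenue: €1,113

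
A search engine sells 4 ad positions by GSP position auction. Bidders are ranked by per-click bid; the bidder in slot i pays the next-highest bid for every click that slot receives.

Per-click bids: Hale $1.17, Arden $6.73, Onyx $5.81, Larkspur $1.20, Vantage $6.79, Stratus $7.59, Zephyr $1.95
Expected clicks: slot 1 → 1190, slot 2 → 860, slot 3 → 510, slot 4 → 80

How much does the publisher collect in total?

Ranked by bid: $7.59 (Stratus) > $6.79 (Vantage) > $6.73 (Arden) > $5.81 (Onyx) > $1.95 (Zephyr) > …
Slot 1: Stratus pays $6.79 × 1190 = $8080.10
Slot 2: Vantage pays $6.73 × 860 = $5787.80
Slot 3: Arden pays $5.81 × 510 = $2963.10
Slot 4: Onyx pays $1.95 × 80 = $156.00
Total = $16987.00

Total revenue: $16987.00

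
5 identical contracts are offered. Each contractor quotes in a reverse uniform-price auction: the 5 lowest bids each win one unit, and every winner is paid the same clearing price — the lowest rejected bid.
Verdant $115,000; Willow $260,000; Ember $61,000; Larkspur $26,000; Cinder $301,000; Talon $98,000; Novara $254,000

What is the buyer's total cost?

Total cost: $1,300,000

Bids ranked low→high: 26,000 (Larkspur), 61,000 (Ember), 98,000 (Talon), 115,000 (Verdant), 254,000 (Novara), 260,000 (Willow), 301,000 (Cinder)
The 5 lowest are Larkspur, Ember, Talon, Verdant, Novara.
Lowest unsuccessful bid: $260,000 → clearing price.
Total cost = 5 × $260,000 = $1,300,000.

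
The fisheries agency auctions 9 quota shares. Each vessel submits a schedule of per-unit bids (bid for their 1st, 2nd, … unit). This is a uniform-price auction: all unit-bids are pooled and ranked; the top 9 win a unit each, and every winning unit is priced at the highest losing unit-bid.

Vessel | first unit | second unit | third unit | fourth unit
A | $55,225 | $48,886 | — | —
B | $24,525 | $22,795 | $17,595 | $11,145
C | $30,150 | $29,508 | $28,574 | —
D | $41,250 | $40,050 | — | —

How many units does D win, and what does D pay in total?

D: 2 units, pays $35,190

All unit-bids, highest first — top 9: 55,225 (A-1), 48,886 (A-2), 41,250 (D-1), 40,050 (D-2), 30,150 (C-1), 29,508 (C-2), 28,574 (C-3), 24,525 (B-1), 22,795 (B-2)
The (k+1)-th unit-bid is $17,595.
D wins 2 unit(s) at $17,595 each.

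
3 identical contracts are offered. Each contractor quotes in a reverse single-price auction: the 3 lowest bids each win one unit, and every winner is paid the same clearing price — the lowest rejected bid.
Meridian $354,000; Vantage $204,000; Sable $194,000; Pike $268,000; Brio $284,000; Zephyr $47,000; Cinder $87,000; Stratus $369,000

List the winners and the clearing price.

Ordering the bids: 47,000 (Zephyr), 87,000 (Cinder), 194,000 (Sable), 204,000 (Vantage), 268,000 (Pike), …
Winners (3 units): Zephyr, Cinder, Sable.
Lowest unsuccessful bid: $204,000 → clearing price.

Zephyr, Cinder, Sable; each is paid $204,000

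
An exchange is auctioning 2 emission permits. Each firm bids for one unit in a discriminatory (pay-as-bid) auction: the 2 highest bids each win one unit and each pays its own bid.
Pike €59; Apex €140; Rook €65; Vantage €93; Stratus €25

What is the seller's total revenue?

Ordering the bids: 140 (Apex), 93 (Vantage), 65 (Rook), 59 (Pike), …
The 2 highest are Apex, Vantage.
Total revenue = 140 + 93 = €233.

Total revenue: €233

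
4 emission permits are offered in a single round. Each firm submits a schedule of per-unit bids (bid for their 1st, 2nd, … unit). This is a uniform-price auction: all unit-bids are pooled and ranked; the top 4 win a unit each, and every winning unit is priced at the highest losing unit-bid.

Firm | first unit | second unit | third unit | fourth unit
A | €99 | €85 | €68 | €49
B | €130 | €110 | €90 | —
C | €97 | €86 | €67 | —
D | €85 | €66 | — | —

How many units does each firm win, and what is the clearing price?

Pooled unit-bids ranked (top 4): 130 (B-1), 110 (B-2), 99 (A-1), 97 (C-1)
The (k+1)-th unit-bid is €90.
Allocation: A 1, B 2, C 1.

A 1, B 2, C 1; clearing price €90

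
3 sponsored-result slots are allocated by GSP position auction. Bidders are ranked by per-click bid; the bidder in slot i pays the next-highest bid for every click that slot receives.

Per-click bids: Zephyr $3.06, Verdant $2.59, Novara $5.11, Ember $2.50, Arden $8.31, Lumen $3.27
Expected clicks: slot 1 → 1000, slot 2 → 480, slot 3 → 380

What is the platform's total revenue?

Ranked by bid: $8.31 (Arden) > $5.11 (Novara) > $3.27 (Lumen) > $3.06 (Zephyr) > …
Slot 1: Arden pays $5.11 × 1000 = $5110.00
Slot 2: Novara pays $3.27 × 480 = $1569.60
Slot 3: Lumen pays $3.06 × 380 = $1162.80
Total = $7842.40

Total revenue: $7842.40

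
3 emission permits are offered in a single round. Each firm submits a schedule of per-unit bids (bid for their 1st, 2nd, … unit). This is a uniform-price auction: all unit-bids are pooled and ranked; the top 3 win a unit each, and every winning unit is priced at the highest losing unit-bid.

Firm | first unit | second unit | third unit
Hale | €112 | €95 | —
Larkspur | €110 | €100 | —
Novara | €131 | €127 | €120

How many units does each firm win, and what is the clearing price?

All unit-bids, highest first — top 3: 131 (Novara-1), 127 (Novara-2), 120 (Novara-3)
Highest rejected unit-bid = €112.
Allocation: Novara 3.

Novara 3; clearing price €112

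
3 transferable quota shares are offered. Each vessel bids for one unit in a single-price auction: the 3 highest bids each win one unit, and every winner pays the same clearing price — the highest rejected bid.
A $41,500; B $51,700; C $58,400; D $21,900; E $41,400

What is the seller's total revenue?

Ordering the bids: 58,400 (C), 51,700 (B), 41,500 (A), 41,400 (E), 21,900 (D)
Top 3: C, B, A.
Clearing price = highest rejected bid = $41,400.
Total revenue = 3 × $41,400 = $124,200.

Total revenue: $124,200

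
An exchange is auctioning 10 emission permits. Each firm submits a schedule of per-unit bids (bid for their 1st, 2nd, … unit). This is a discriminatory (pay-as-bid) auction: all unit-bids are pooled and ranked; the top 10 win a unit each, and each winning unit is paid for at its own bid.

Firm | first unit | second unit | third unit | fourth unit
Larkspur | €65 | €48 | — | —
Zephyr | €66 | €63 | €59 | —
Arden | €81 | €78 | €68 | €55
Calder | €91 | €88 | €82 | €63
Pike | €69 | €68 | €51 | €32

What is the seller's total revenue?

Merging the schedules and taking the best 10: 91 (Calder-1), 88 (Calder-2), 82 (Calder-3), 81 (Arden-1), 78 (Arden-2), 69 (Pike-1), 68 (Arden-3), 68 (Pike-2), 66 (Zephyr-1), 65 (Larkspur-1)
Next rejected bid: €63 (not a price — pay-as-bid).
Each winning unit pays its own bid.
Revenue = 91 + 88 + 82 + 81 + 78 + 69 + 68 + 68 + 66 + 65 = €756.

Total revenue: €756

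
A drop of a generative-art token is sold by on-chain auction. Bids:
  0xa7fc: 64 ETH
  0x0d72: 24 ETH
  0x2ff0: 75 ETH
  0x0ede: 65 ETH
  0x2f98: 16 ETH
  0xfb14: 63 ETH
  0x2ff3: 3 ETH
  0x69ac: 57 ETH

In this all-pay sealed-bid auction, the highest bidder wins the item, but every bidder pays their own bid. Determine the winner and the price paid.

0x2ff0 pays 75 ETH

All-pay sealed-bid auction: the highest bidder wins the item, but every bidder pays their own bid.
Bids in order: 75 (0x2ff0) > 65 (0x0ede) > 64 (0xa7fc) > 63 (0xfb14) > 57 (0x69ac) > 24 (0x0d72) > …
0x2ff0 wins with the top bid; all bids are sunk regardless.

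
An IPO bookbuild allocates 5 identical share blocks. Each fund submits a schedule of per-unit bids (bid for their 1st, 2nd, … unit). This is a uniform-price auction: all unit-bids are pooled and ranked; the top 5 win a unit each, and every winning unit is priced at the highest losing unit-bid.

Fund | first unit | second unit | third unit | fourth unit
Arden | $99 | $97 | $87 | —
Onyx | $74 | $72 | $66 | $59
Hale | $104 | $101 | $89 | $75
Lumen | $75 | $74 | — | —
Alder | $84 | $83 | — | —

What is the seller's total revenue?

Total revenue: $435

All unit-bids, highest first — top 5: 104 (Hale-1), 101 (Hale-2), 99 (Arden-1), 97 (Arden-2), 89 (Hale-3)
The (k+1)-th unit-bid is $87.
Allocation: Arden 2, Hale 3. Every unit priced at $87.
Revenue = 5 × 87 = $435.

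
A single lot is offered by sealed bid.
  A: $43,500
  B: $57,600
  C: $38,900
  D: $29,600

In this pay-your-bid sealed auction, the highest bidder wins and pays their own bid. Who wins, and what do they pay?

B pays $57,600

Sorting bids: 57,600 (B) > 43,500 (A) > 38,900 (C) > 29,600 (D)
B has the highest bid and pays exactly that: $57,600.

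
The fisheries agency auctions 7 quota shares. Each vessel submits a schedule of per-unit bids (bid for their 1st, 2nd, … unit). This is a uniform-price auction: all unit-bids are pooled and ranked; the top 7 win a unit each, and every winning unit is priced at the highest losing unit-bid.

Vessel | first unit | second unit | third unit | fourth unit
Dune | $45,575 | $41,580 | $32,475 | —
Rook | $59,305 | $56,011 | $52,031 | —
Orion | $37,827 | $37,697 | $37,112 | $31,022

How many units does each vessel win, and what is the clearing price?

All unit-bids, highest first — top 7: 59,305 (Rook-1), 56,011 (Rook-2), 52,031 (Rook-3), 45,575 (Dune-1), 41,580 (Dune-2), 37,827 (Orion-1), 37,697 (Orion-2)
The (k+1)-th unit-bid is $37,112.
Allocation: Dune 2, Orion 2, Rook 3.

Dune 2, Orion 2, Rook 3; clearing price $37,112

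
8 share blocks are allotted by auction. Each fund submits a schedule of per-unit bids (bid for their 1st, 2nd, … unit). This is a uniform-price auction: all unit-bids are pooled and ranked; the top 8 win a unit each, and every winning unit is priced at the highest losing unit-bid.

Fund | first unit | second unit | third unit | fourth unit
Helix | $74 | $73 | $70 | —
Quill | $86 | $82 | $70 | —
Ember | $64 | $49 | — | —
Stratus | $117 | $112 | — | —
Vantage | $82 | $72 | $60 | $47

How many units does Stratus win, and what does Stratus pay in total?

Stratus: 2 units, pays $140

All unit-bids, highest first — top 8: 117 (Stratus-1), 112 (Stratus-2), 86 (Quill-1), 82 (Quill-2), 82 (Vantage-1), 74 (Helix-1), 73 (Helix-2), 72 (Vantage-2)
The (k+1)-th unit-bid is $70.
Stratus wins 2 unit(s) at $70 each.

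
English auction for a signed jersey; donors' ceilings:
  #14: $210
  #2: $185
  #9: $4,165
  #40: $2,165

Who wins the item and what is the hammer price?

Sorting limits: 4,165 (#9) > 2,165 (#40) > 210 (#14) > 185 (#2)
Once the price passes $2,165, only #9 is left; the hammer falls at #40's limit of $2,165.

#9 wins at $2,165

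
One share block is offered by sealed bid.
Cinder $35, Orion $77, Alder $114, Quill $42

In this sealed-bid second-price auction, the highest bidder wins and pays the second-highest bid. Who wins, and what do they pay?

Alder pays $77

Bids in order: 114 (Alder) > 77 (Orion) > 42 (Quill) > 35 (Cinder)
Alder wins with the highest bid; price is set by the runner-up at $77.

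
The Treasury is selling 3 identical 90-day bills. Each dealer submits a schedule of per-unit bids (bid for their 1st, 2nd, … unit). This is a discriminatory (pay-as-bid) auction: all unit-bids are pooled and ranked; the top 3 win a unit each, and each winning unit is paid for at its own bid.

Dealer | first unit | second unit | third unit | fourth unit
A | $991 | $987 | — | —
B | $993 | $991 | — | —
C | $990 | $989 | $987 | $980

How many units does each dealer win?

A 1, B 2

Pooled unit-bids ranked (top 3): 993 (B-1), 991 (A-1), 991 (B-2)
Next rejected bid: $990 (not a price — pay-as-bid).
Allocation: A 1, B 2.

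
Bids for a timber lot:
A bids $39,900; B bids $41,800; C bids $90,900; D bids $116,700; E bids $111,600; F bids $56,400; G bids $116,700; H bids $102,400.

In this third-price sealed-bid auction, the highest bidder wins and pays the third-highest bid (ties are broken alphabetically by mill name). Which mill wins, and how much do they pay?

Sorting bids: 116,700 (D) > 116,700 (G) > 111,600 (E) > 102,400 (H) > 90,900 (C) > 56,400 (F) > …
D and G tie at $116,700; tie-break gives it to D.
D is highest; pays the third-highest bid, $111,600.

D pays $111,600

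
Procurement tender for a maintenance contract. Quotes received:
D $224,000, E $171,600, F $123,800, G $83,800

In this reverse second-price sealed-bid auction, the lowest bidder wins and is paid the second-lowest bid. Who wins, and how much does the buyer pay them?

Bids ranked: 83,800 (G) < 123,800 (F) < 171,600 (E) < 224,000 (D)
G is lowest; is paid the second-lowest bid, $123,800.

G is paid $123,800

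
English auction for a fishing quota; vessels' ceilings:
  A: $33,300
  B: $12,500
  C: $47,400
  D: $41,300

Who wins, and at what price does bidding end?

Rule: the price rises until one bidder remains; the winner pays the price at which the last rival dropped out.
Limits ranked: 47,400 (C) > 41,300 (D) > 33,300 (A) > 12,500 (B)
D is the last rival to drop out, at $41,300; C remains and wins at that price.

C wins at $41,300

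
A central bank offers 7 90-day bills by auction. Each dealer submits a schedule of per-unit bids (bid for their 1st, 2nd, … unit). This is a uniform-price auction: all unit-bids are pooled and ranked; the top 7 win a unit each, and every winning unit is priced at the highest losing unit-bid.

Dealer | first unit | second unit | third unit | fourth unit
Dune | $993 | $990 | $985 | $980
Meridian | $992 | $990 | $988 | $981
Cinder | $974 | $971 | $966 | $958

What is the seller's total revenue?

Total revenue: $6,860

Pooled unit-bids ranked (top 7): 993 (Dune-1), 992 (Meridian-1), 990 (Dune-2), 990 (Meridian-2), 988 (Meridian-3), 985 (Dune-3), 981 (Meridian-4)
The (k+1)-th unit-bid is $980.
Allocation: Dune 3, Meridian 4. Every unit priced at $980.
Revenue = 7 × 980 = $6,860.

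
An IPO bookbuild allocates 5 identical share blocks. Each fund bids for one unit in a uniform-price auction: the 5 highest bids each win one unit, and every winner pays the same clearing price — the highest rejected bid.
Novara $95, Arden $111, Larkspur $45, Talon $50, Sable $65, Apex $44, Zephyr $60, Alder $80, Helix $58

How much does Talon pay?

Bids ranked high→low: 111 (Arden), 95 (Novara), 80 (Alder), 65 (Sable), 60 (Zephyr), 58 (Helix), 50 (Talon), …
Winners (5 units): Arden, Novara, Alder, Sable, Zephyr.
Highest unsuccessful bid: $58 → clearing price.
Talon does not win → pays $0.

Talon pays $0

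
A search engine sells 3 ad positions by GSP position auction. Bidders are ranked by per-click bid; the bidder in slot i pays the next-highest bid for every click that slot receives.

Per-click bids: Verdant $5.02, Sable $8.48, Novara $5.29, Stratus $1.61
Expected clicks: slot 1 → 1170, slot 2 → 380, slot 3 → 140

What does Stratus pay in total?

Ranked by bid: $8.48 (Sable) > $5.29 (Novara) > $5.02 (Verdant) > $1.61 (Stratus)
Stratus ranks below slot 3 → no slot, pays nothing.

Stratus pays $0.00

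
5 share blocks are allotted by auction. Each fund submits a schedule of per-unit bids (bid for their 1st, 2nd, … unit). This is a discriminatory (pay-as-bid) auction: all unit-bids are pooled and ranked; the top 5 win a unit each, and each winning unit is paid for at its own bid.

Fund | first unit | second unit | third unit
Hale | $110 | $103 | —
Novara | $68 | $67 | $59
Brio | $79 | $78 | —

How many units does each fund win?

Brio 2, Hale 2, Novara 1

Merging the schedules and taking the best 5: 110 (Hale-1), 103 (Hale-2), 79 (Brio-1), 78 (Brio-2), 68 (Novara-1)
Next rejected bid: $67 (not a price — pay-as-bid).
Allocation: Brio 2, Hale 2, Novara 1.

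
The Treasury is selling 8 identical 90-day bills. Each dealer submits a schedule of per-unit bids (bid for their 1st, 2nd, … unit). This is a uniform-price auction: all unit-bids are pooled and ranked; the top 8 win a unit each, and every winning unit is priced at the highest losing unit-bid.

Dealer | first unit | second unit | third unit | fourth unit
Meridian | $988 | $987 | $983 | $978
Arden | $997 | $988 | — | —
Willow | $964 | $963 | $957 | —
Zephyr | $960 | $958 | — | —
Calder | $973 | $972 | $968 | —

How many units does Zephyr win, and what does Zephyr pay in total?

Merging the schedules and taking the best 8: 997 (Arden-1), 988 (Meridian-1), 988 (Arden-2), 987 (Meridian-2), 983 (Meridian-3), 978 (Meridian-4), 973 (Calder-1), 972 (Calder-2)
Highest rejected unit-bid = $968.
Zephyr wins 0 unit(s) at $968 each.

Zephyr: 0 units, pays $0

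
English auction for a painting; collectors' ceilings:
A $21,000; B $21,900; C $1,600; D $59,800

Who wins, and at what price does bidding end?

D wins at $21,900

Limits ranked: 59,800 (D) > 21,900 (B) > 21,000 (A) > 1,600 (C)
Once the price passes $21,900, only D is left; the hammer falls at B's limit of $21,900.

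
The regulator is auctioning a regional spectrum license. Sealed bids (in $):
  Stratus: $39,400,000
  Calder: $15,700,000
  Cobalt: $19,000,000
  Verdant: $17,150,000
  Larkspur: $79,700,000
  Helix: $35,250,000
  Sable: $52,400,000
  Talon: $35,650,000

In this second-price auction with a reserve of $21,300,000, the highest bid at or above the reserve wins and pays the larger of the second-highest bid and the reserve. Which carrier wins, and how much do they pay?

Bids in order: 79,700,000 (Larkspur) > 52,400,000 (Sable) > 39,400,000 (Stratus) > 35,650,000 (Talon) > 35,250,000 (Helix) > 19,000,000 (Cobalt) > …
Larkspur has the top bid at or above the reserve ($79,700,000).
Second-highest bid $52,400,000 exceeds the reserve $21,300,000 → payment $52,400,000.

Larkspur pays $52,400,000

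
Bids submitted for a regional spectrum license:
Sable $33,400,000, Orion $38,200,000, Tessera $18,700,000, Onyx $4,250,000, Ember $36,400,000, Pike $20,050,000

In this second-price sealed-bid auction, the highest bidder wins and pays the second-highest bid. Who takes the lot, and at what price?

Orion pays $36,400,000

Bids in order: 38,200,000 (Orion) > 36,400,000 (Ember) > 33,400,000 (Sable) > 20,050,000 (Pike) > 18,700,000 (Tessera) > 4,250,000 (Onyx)
Orion is highest; pays the second-highest bid, $36,400,000.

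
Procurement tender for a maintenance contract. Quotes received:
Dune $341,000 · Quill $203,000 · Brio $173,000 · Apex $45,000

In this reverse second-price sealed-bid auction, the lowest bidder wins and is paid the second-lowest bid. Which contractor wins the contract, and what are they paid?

Sorting bids: 45,000 (Apex) < 173,000 (Brio) < 203,000 (Quill) < 341,000 (Dune)
Second-price: Apex is paid Brio's bid of $173,000.

Apex is paid $173,000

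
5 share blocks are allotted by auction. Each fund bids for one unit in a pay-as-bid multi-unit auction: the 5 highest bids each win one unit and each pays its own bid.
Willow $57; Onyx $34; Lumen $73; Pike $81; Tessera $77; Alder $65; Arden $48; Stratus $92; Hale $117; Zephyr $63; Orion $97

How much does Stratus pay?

Stratus pays $92

Ordering the bids: 117 (Hale), 97 (Orion), 92 (Stratus), 81 (Pike), 77 (Tessera), 73 (Lumen), 65 (Alder), …
Winners (5 units): Hale, Orion, Stratus, Pike, Tessera.
Stratus wins → own bid $92.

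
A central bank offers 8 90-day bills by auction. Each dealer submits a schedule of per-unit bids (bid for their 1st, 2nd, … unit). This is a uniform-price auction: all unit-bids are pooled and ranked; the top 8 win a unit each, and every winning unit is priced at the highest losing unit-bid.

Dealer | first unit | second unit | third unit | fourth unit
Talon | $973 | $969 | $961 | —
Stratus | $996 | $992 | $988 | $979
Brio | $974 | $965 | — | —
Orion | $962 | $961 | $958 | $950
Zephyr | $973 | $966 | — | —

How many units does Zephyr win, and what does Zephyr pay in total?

Zephyr: 1 unit, pays $966

Merging the schedules and taking the best 8: 996 (Stratus-1), 992 (Stratus-2), 988 (Stratus-3), 979 (Stratus-4), 974 (Brio-1), 973 (Talon-1), 973 (Zephyr-1), 969 (Talon-2)
First bid not allocated: $966.
Zephyr wins 1 unit(s) at $966 each.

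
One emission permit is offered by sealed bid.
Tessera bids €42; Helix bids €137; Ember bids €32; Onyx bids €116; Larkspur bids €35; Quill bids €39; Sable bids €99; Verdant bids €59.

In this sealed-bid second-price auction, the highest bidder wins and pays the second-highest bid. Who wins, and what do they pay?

Sealed-bid second-price auction: the highest bidder wins and pays the second-highest bid.
Bids ranked: 137 (Helix) > 116 (Onyx) > 99 (Sable) > 59 (Verdant) > 42 (Tessera) > 39 (Quill) > …
Second-price: Helix pays Onyx's bid of €116.

Helix pays €116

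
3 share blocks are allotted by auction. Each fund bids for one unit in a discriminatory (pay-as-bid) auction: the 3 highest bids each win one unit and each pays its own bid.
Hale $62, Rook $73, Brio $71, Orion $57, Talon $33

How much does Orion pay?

Sorting: 73 (Rook), 71 (Brio), 62 (Hale), 57 (Orion), 33 (Talon)
Winners (3 units): Rook, Brio, Hale.
Orion does not win → $0.

Orion pays $0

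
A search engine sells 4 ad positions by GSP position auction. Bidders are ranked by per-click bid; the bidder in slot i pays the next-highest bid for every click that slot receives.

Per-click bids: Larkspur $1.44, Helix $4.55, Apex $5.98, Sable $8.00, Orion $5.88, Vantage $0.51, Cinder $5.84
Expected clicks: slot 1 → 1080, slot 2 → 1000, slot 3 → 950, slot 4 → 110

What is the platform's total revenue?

Sorting advertisers: $8.00 (Sable) > $5.98 (Apex) > $5.88 (Orion) > $5.84 (Cinder) > $4.55 (Helix) > …
Slot 1: Sable pays $5.98 × 1080 = $6458.40
Slot 2: Apex pays $5.88 × 1000 = $5880.00
Slot 3: Orion pays $5.84 × 950 = $5548.00
Slot 4: Cinder pays $4.55 × 110 = $500.50
Total = $18386.90

Total revenue: $18386.90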